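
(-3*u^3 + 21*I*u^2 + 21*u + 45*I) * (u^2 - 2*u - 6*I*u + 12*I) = -3*u^5 + 6*u^4 + 39*I*u^4 + 147*u^3 - 78*I*u^3 - 294*u^2 - 81*I*u^2 + 270*u + 162*I*u - 540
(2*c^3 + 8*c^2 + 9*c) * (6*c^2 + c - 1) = 12*c^5 + 50*c^4 + 60*c^3 + c^2 - 9*c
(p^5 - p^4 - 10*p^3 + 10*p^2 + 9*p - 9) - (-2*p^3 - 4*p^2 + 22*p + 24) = p^5 - p^4 - 8*p^3 + 14*p^2 - 13*p - 33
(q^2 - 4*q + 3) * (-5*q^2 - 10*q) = -5*q^4 + 10*q^3 + 25*q^2 - 30*q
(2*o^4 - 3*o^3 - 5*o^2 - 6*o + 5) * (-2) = -4*o^4 + 6*o^3 + 10*o^2 + 12*o - 10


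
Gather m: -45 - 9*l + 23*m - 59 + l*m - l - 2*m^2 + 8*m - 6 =-10*l - 2*m^2 + m*(l + 31) - 110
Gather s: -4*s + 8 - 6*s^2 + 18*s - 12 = -6*s^2 + 14*s - 4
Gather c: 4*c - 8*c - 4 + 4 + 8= 8 - 4*c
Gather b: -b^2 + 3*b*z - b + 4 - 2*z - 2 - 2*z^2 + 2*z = -b^2 + b*(3*z - 1) - 2*z^2 + 2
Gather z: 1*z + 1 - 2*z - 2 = -z - 1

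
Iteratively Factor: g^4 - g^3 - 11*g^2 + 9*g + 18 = (g + 3)*(g^3 - 4*g^2 + g + 6) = (g - 3)*(g + 3)*(g^2 - g - 2) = (g - 3)*(g + 1)*(g + 3)*(g - 2)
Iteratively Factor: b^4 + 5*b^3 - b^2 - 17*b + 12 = (b - 1)*(b^3 + 6*b^2 + 5*b - 12) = (b - 1)*(b + 4)*(b^2 + 2*b - 3) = (b - 1)*(b + 3)*(b + 4)*(b - 1)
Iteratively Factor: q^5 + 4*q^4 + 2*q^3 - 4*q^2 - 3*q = (q)*(q^4 + 4*q^3 + 2*q^2 - 4*q - 3) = q*(q + 1)*(q^3 + 3*q^2 - q - 3) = q*(q + 1)*(q + 3)*(q^2 - 1) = q*(q + 1)^2*(q + 3)*(q - 1)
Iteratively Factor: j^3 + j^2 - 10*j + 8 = (j + 4)*(j^2 - 3*j + 2) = (j - 1)*(j + 4)*(j - 2)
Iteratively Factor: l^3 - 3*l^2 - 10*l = (l + 2)*(l^2 - 5*l) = (l - 5)*(l + 2)*(l)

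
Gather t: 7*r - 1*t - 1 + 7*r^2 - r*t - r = 7*r^2 + 6*r + t*(-r - 1) - 1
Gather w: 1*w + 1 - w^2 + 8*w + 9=-w^2 + 9*w + 10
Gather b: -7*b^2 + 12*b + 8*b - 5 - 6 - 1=-7*b^2 + 20*b - 12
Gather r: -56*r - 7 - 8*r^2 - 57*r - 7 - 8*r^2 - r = -16*r^2 - 114*r - 14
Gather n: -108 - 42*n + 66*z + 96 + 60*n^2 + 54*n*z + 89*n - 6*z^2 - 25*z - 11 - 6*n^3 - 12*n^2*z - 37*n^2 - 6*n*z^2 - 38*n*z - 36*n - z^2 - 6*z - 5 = -6*n^3 + n^2*(23 - 12*z) + n*(-6*z^2 + 16*z + 11) - 7*z^2 + 35*z - 28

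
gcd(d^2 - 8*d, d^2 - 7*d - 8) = d - 8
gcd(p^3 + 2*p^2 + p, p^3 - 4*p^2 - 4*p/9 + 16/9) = 1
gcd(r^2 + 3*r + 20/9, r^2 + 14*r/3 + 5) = r + 5/3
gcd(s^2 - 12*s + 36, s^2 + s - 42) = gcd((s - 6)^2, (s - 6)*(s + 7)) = s - 6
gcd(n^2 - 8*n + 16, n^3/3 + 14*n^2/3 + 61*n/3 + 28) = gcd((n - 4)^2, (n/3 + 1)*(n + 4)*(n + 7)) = 1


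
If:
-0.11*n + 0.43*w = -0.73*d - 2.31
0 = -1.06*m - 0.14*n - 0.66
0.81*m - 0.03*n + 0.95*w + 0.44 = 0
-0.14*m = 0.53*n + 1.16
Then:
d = -3.34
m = -0.35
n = -2.10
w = -0.23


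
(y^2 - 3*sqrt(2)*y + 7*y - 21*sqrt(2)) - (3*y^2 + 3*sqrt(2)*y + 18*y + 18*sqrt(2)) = -2*y^2 - 11*y - 6*sqrt(2)*y - 39*sqrt(2)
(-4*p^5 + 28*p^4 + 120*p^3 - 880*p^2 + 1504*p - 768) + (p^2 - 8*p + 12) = -4*p^5 + 28*p^4 + 120*p^3 - 879*p^2 + 1496*p - 756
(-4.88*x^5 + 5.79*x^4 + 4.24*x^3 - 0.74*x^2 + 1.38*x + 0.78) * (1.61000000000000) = -7.8568*x^5 + 9.3219*x^4 + 6.8264*x^3 - 1.1914*x^2 + 2.2218*x + 1.2558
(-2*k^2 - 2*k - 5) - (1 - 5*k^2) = 3*k^2 - 2*k - 6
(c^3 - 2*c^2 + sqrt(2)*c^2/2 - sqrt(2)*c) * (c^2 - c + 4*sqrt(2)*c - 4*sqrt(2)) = c^5 - 3*c^4 + 9*sqrt(2)*c^4/2 - 27*sqrt(2)*c^3/2 + 6*c^3 - 12*c^2 + 9*sqrt(2)*c^2 + 8*c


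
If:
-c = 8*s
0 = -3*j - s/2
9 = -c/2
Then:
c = -18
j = -3/8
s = 9/4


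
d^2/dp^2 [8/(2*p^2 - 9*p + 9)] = 16*(-4*p^2 + 18*p + (4*p - 9)^2 - 18)/(2*p^2 - 9*p + 9)^3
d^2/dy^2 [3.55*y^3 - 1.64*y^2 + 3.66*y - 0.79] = 21.3*y - 3.28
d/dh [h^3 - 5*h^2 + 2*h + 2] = 3*h^2 - 10*h + 2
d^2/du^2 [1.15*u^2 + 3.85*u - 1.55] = 2.30000000000000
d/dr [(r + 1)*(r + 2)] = 2*r + 3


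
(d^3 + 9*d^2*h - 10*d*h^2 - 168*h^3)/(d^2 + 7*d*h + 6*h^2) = (d^2 + 3*d*h - 28*h^2)/(d + h)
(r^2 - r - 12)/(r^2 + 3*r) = (r - 4)/r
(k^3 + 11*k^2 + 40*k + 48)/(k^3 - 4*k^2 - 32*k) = (k^2 + 7*k + 12)/(k*(k - 8))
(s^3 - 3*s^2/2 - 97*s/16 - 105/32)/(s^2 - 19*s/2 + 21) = (s^2 + 2*s + 15/16)/(s - 6)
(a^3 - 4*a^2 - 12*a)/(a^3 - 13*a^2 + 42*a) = (a + 2)/(a - 7)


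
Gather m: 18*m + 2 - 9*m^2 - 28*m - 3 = -9*m^2 - 10*m - 1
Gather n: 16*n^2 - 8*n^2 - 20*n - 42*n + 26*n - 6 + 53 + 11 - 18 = 8*n^2 - 36*n + 40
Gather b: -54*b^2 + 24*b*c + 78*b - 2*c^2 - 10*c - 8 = -54*b^2 + b*(24*c + 78) - 2*c^2 - 10*c - 8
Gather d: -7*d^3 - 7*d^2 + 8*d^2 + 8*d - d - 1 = -7*d^3 + d^2 + 7*d - 1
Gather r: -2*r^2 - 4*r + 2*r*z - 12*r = -2*r^2 + r*(2*z - 16)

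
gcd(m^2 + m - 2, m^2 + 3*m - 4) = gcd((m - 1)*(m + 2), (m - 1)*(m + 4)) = m - 1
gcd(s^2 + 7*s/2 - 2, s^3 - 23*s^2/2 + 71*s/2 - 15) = s - 1/2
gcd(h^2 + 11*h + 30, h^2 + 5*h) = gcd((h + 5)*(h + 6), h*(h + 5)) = h + 5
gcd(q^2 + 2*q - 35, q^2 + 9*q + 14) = q + 7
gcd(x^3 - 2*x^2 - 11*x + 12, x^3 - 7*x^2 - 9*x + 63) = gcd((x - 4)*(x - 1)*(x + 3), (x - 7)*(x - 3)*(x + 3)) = x + 3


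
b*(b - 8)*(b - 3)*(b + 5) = b^4 - 6*b^3 - 31*b^2 + 120*b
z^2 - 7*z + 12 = (z - 4)*(z - 3)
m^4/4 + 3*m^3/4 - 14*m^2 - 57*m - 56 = (m/2 + 1)^2*(m - 8)*(m + 7)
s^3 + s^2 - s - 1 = (s - 1)*(s + 1)^2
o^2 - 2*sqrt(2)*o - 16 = (o - 4*sqrt(2))*(o + 2*sqrt(2))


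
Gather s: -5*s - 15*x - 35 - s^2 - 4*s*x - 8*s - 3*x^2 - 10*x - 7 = -s^2 + s*(-4*x - 13) - 3*x^2 - 25*x - 42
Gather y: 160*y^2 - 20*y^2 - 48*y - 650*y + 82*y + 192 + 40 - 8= 140*y^2 - 616*y + 224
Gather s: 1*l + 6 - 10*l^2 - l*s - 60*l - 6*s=-10*l^2 - 59*l + s*(-l - 6) + 6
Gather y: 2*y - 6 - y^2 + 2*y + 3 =-y^2 + 4*y - 3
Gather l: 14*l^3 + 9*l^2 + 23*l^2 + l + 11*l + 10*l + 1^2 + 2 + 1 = 14*l^3 + 32*l^2 + 22*l + 4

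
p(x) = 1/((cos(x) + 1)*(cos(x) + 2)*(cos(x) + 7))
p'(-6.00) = 0.01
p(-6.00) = 0.02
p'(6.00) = -0.00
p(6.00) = 0.02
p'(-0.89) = -0.03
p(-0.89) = 0.03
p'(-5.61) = 0.02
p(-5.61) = 0.03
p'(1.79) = 0.20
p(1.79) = 0.11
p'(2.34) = 1.21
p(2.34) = 0.40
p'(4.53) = -0.19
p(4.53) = 0.10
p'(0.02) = 0.00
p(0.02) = 0.02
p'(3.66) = -4.71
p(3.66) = 1.10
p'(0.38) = 0.01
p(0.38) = 0.02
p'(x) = sin(x)/((cos(x) + 1)*(cos(x) + 2)*(cos(x) + 7)^2) + sin(x)/((cos(x) + 1)*(cos(x) + 2)^2*(cos(x) + 7)) + sin(x)/((cos(x) + 1)^2*(cos(x) + 2)*(cos(x) + 7))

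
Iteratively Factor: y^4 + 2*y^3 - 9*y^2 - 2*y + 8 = (y - 1)*(y^3 + 3*y^2 - 6*y - 8) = (y - 1)*(y + 4)*(y^2 - y - 2) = (y - 2)*(y - 1)*(y + 4)*(y + 1)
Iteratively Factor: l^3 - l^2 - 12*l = (l)*(l^2 - l - 12) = l*(l - 4)*(l + 3)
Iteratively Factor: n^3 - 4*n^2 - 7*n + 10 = (n - 1)*(n^2 - 3*n - 10) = (n - 1)*(n + 2)*(n - 5)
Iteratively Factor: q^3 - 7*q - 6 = (q + 2)*(q^2 - 2*q - 3) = (q - 3)*(q + 2)*(q + 1)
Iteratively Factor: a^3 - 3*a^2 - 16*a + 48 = (a + 4)*(a^2 - 7*a + 12) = (a - 3)*(a + 4)*(a - 4)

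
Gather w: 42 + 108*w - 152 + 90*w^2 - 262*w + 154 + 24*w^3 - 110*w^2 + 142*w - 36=24*w^3 - 20*w^2 - 12*w + 8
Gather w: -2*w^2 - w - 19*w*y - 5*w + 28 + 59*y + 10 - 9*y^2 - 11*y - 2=-2*w^2 + w*(-19*y - 6) - 9*y^2 + 48*y + 36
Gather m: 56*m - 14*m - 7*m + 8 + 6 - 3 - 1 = 35*m + 10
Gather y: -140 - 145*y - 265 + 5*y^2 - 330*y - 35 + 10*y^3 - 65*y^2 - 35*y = 10*y^3 - 60*y^2 - 510*y - 440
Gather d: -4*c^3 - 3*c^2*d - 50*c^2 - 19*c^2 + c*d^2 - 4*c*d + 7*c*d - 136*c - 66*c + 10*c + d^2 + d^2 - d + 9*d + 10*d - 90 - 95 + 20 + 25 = -4*c^3 - 69*c^2 - 192*c + d^2*(c + 2) + d*(-3*c^2 + 3*c + 18) - 140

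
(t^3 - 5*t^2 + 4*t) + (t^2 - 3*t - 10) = t^3 - 4*t^2 + t - 10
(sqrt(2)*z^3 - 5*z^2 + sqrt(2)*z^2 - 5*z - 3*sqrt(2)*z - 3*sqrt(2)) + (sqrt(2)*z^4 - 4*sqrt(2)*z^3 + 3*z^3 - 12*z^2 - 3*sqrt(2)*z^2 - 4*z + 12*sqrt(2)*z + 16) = sqrt(2)*z^4 - 3*sqrt(2)*z^3 + 3*z^3 - 17*z^2 - 2*sqrt(2)*z^2 - 9*z + 9*sqrt(2)*z - 3*sqrt(2) + 16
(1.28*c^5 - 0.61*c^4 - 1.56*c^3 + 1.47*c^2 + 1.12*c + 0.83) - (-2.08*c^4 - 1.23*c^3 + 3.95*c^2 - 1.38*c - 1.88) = 1.28*c^5 + 1.47*c^4 - 0.33*c^3 - 2.48*c^2 + 2.5*c + 2.71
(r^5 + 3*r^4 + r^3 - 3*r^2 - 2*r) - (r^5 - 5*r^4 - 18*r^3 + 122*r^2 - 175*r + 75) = 8*r^4 + 19*r^3 - 125*r^2 + 173*r - 75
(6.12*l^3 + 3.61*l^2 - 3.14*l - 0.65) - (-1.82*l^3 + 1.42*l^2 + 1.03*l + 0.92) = 7.94*l^3 + 2.19*l^2 - 4.17*l - 1.57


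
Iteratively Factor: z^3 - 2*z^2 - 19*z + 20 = (z - 5)*(z^2 + 3*z - 4) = (z - 5)*(z + 4)*(z - 1)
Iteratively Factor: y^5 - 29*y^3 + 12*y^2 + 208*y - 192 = (y + 4)*(y^4 - 4*y^3 - 13*y^2 + 64*y - 48) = (y - 4)*(y + 4)*(y^3 - 13*y + 12) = (y - 4)*(y - 3)*(y + 4)*(y^2 + 3*y - 4) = (y - 4)*(y - 3)*(y + 4)^2*(y - 1)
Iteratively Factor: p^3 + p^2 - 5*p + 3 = (p + 3)*(p^2 - 2*p + 1) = (p - 1)*(p + 3)*(p - 1)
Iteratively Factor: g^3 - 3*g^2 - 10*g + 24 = (g - 2)*(g^2 - g - 12) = (g - 4)*(g - 2)*(g + 3)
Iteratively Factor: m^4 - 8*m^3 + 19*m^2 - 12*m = (m - 4)*(m^3 - 4*m^2 + 3*m) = m*(m - 4)*(m^2 - 4*m + 3) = m*(m - 4)*(m - 3)*(m - 1)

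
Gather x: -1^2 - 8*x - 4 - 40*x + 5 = -48*x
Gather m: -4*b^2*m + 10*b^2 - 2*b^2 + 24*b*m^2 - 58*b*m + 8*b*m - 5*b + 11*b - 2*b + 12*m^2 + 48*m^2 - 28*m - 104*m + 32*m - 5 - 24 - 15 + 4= 8*b^2 + 4*b + m^2*(24*b + 60) + m*(-4*b^2 - 50*b - 100) - 40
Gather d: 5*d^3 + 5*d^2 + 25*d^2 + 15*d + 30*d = 5*d^3 + 30*d^2 + 45*d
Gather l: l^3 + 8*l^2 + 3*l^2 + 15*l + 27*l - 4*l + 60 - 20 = l^3 + 11*l^2 + 38*l + 40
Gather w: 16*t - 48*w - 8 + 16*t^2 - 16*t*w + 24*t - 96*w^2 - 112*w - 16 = 16*t^2 + 40*t - 96*w^2 + w*(-16*t - 160) - 24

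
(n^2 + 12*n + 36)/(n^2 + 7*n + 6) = (n + 6)/(n + 1)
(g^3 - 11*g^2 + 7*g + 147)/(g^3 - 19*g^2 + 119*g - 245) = (g + 3)/(g - 5)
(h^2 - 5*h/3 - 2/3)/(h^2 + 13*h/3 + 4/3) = (h - 2)/(h + 4)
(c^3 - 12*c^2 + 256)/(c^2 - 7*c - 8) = (c^2 - 4*c - 32)/(c + 1)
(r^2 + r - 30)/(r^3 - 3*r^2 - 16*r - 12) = (-r^2 - r + 30)/(-r^3 + 3*r^2 + 16*r + 12)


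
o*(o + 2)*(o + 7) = o^3 + 9*o^2 + 14*o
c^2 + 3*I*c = c*(c + 3*I)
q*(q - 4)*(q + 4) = q^3 - 16*q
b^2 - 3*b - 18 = (b - 6)*(b + 3)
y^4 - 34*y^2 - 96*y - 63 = (y - 7)*(y + 1)*(y + 3)^2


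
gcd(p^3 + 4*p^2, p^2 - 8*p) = p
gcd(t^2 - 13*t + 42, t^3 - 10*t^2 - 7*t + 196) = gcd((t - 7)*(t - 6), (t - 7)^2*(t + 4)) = t - 7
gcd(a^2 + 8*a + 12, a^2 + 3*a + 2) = a + 2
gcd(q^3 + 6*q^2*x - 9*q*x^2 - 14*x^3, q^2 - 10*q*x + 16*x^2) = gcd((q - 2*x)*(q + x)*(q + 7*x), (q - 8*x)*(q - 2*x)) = -q + 2*x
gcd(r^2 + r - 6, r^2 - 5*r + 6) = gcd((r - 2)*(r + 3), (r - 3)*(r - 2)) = r - 2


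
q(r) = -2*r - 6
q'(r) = -2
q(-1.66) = -2.68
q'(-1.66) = -2.00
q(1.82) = -9.64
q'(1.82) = -2.00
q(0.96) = -7.92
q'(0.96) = -2.00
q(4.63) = -15.26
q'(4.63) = -2.00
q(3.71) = -13.42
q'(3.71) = -2.00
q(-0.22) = -5.56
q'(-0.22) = -2.00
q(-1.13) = -3.74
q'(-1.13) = -2.00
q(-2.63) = -0.74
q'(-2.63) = -2.00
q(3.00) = -12.00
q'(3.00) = -2.00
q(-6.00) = 6.00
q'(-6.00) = -2.00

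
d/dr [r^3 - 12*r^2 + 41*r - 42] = 3*r^2 - 24*r + 41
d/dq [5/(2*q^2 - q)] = 5*(1 - 4*q)/(q^2*(2*q - 1)^2)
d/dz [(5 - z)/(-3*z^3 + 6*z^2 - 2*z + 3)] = (3*z^3 - 6*z^2 + 2*z - (z - 5)*(9*z^2 - 12*z + 2) - 3)/(3*z^3 - 6*z^2 + 2*z - 3)^2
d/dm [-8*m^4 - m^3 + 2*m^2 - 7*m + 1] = -32*m^3 - 3*m^2 + 4*m - 7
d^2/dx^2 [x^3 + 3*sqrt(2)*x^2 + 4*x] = 6*x + 6*sqrt(2)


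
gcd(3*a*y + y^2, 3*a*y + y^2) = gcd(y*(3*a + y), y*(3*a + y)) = 3*a*y + y^2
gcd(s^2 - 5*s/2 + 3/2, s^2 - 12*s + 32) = 1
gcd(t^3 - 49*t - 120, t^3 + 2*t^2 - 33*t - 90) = t^2 + 8*t + 15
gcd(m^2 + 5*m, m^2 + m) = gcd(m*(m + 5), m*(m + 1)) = m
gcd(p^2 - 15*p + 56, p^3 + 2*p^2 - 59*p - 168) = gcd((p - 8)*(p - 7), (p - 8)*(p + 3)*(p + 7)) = p - 8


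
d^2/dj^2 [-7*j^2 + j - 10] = -14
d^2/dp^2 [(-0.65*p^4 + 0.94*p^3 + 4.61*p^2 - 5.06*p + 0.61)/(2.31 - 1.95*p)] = (14.82975*p^4 - 53.9955*p^3 + 67.02696*p^2 - 30.095604*p - 8.25235200000001)/(7.414875*p^3 - 26.351325*p^2 + 31.216185*p - 12.326391)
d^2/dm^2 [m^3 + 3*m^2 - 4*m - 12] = 6*m + 6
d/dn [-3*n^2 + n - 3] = 1 - 6*n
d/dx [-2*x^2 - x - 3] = -4*x - 1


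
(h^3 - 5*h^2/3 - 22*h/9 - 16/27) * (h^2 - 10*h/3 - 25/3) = h^5 - 5*h^4 - 47*h^3/9 + 193*h^2/9 + 1810*h/81 + 400/81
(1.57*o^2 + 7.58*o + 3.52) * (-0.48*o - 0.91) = -0.7536*o^3 - 5.0671*o^2 - 8.5874*o - 3.2032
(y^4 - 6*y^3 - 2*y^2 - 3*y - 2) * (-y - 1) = -y^5 + 5*y^4 + 8*y^3 + 5*y^2 + 5*y + 2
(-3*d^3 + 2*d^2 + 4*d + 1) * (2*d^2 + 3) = -6*d^5 + 4*d^4 - d^3 + 8*d^2 + 12*d + 3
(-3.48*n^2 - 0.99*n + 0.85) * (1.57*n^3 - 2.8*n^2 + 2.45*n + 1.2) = -5.4636*n^5 + 8.1897*n^4 - 4.4195*n^3 - 8.9815*n^2 + 0.8945*n + 1.02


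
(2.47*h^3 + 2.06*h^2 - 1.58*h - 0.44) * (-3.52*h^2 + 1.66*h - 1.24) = -8.6944*h^5 - 3.151*h^4 + 5.9184*h^3 - 3.6284*h^2 + 1.2288*h + 0.5456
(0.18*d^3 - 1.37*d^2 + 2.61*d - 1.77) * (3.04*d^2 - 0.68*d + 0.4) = 0.5472*d^5 - 4.2872*d^4 + 8.938*d^3 - 7.7036*d^2 + 2.2476*d - 0.708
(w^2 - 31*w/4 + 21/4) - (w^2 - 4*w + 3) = 9/4 - 15*w/4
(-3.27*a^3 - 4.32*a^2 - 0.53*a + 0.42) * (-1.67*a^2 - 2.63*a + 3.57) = 5.4609*a^5 + 15.8145*a^4 + 0.572800000000001*a^3 - 14.7299*a^2 - 2.9967*a + 1.4994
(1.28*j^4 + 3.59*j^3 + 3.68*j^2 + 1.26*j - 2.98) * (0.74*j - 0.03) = 0.9472*j^5 + 2.6182*j^4 + 2.6155*j^3 + 0.822*j^2 - 2.243*j + 0.0894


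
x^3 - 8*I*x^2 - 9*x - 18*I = (x - 6*I)*(x - 3*I)*(x + I)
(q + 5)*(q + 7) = q^2 + 12*q + 35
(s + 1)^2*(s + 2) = s^3 + 4*s^2 + 5*s + 2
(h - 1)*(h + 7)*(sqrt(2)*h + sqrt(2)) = sqrt(2)*h^3 + 7*sqrt(2)*h^2 - sqrt(2)*h - 7*sqrt(2)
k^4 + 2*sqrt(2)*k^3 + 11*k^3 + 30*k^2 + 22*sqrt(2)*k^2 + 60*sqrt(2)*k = k*(k + 5)*(k + 6)*(k + 2*sqrt(2))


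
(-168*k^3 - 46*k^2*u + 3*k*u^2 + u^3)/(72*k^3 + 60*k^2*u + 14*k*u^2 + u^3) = (-28*k^2 - 3*k*u + u^2)/(12*k^2 + 8*k*u + u^2)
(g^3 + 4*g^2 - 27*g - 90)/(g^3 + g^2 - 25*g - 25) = (g^2 + 9*g + 18)/(g^2 + 6*g + 5)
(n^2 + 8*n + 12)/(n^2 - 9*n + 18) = (n^2 + 8*n + 12)/(n^2 - 9*n + 18)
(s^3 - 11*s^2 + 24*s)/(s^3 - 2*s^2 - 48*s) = (s - 3)/(s + 6)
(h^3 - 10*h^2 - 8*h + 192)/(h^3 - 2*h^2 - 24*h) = (h - 8)/h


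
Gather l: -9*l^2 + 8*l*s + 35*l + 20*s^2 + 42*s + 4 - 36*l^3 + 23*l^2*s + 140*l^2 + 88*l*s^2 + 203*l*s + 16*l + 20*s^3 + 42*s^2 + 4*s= -36*l^3 + l^2*(23*s + 131) + l*(88*s^2 + 211*s + 51) + 20*s^3 + 62*s^2 + 46*s + 4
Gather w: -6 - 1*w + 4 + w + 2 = 0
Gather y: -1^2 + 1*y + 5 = y + 4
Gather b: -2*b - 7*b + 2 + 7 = 9 - 9*b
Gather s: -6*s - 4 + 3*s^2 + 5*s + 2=3*s^2 - s - 2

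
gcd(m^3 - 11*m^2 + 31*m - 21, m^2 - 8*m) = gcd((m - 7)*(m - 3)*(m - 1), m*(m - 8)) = 1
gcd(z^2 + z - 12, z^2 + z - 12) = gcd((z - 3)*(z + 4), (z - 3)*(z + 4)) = z^2 + z - 12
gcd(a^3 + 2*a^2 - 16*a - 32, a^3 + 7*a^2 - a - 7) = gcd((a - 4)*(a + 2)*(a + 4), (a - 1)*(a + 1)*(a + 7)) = 1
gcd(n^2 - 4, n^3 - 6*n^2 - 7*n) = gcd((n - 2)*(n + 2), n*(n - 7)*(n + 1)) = 1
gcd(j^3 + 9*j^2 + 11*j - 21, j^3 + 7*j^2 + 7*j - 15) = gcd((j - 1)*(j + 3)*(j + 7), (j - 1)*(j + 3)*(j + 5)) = j^2 + 2*j - 3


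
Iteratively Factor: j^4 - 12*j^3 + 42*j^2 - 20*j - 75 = (j - 5)*(j^3 - 7*j^2 + 7*j + 15) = (j - 5)*(j + 1)*(j^2 - 8*j + 15) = (j - 5)^2*(j + 1)*(j - 3)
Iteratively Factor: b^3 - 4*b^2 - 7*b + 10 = (b - 1)*(b^2 - 3*b - 10) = (b - 1)*(b + 2)*(b - 5)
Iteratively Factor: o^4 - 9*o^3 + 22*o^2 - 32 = (o + 1)*(o^3 - 10*o^2 + 32*o - 32) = (o - 4)*(o + 1)*(o^2 - 6*o + 8) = (o - 4)*(o - 2)*(o + 1)*(o - 4)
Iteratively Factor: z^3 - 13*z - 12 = (z - 4)*(z^2 + 4*z + 3) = (z - 4)*(z + 3)*(z + 1)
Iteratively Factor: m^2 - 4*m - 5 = (m + 1)*(m - 5)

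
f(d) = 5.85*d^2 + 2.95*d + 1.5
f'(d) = 11.7*d + 2.95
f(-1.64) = 12.40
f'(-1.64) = -16.24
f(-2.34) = 26.63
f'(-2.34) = -24.43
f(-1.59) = 11.60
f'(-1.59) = -15.65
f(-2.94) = 43.39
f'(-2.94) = -31.45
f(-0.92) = 3.74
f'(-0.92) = -7.81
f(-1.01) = 4.49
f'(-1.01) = -8.87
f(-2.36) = 27.12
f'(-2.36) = -24.66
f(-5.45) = 159.18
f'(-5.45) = -60.82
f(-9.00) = 448.80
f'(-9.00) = -102.35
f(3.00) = 63.00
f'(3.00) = 38.05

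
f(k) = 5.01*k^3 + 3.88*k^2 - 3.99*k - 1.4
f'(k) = 15.03*k^2 + 7.76*k - 3.99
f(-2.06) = -20.51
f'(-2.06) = 43.81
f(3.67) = 283.86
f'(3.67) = 226.93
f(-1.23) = 0.05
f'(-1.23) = 9.20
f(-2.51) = -46.17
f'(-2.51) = 71.22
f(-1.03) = 1.35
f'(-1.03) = 3.96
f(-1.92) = -14.90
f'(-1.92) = 36.52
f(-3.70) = -187.29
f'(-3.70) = 173.06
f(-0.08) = -1.06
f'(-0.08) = -4.51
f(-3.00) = -89.78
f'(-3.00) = 108.00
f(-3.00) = -89.78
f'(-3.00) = 108.00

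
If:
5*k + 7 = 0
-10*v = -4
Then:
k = -7/5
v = 2/5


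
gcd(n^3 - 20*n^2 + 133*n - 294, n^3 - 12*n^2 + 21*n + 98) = n^2 - 14*n + 49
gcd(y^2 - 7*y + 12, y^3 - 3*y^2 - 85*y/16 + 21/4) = y - 4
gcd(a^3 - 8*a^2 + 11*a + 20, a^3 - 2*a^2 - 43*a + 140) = a^2 - 9*a + 20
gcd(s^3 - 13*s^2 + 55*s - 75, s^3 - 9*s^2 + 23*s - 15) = s^2 - 8*s + 15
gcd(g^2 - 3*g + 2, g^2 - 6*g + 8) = g - 2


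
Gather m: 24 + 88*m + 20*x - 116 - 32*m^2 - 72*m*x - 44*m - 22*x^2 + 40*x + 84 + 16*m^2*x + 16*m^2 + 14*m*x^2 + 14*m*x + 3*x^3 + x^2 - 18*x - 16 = m^2*(16*x - 16) + m*(14*x^2 - 58*x + 44) + 3*x^3 - 21*x^2 + 42*x - 24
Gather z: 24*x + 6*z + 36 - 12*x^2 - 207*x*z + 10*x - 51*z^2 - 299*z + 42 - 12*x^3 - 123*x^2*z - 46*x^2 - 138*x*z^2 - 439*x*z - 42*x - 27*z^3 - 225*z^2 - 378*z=-12*x^3 - 58*x^2 - 8*x - 27*z^3 + z^2*(-138*x - 276) + z*(-123*x^2 - 646*x - 671) + 78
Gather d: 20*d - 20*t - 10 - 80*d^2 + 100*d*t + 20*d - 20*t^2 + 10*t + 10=-80*d^2 + d*(100*t + 40) - 20*t^2 - 10*t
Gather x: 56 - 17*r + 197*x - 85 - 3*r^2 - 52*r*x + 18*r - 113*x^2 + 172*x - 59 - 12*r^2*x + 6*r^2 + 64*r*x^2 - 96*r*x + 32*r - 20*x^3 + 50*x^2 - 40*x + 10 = 3*r^2 + 33*r - 20*x^3 + x^2*(64*r - 63) + x*(-12*r^2 - 148*r + 329) - 78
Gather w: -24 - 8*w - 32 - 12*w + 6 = -20*w - 50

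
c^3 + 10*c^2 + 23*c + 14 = (c + 1)*(c + 2)*(c + 7)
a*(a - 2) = a^2 - 2*a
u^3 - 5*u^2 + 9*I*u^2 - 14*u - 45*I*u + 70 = (u - 5)*(u + 2*I)*(u + 7*I)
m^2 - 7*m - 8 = (m - 8)*(m + 1)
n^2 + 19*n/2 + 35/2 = (n + 5/2)*(n + 7)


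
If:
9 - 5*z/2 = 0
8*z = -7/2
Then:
No Solution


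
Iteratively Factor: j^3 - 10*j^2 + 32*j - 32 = (j - 4)*(j^2 - 6*j + 8) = (j - 4)*(j - 2)*(j - 4)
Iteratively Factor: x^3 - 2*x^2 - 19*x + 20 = (x - 1)*(x^2 - x - 20) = (x - 5)*(x - 1)*(x + 4)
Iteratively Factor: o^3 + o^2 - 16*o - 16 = (o - 4)*(o^2 + 5*o + 4) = (o - 4)*(o + 4)*(o + 1)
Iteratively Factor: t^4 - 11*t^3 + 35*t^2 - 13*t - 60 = (t - 5)*(t^3 - 6*t^2 + 5*t + 12) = (t - 5)*(t - 3)*(t^2 - 3*t - 4) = (t - 5)*(t - 3)*(t + 1)*(t - 4)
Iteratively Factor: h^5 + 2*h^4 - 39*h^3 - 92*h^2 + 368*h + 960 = (h + 3)*(h^4 - h^3 - 36*h^2 + 16*h + 320) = (h - 5)*(h + 3)*(h^3 + 4*h^2 - 16*h - 64) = (h - 5)*(h + 3)*(h + 4)*(h^2 - 16) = (h - 5)*(h + 3)*(h + 4)^2*(h - 4)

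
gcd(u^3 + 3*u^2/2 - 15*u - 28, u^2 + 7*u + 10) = u + 2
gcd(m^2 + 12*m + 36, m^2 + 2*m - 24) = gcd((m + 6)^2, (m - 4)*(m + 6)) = m + 6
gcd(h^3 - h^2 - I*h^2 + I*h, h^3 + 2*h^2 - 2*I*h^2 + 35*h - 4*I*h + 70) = 1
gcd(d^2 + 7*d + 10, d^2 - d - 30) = d + 5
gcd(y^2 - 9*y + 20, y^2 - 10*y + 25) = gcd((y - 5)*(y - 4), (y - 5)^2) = y - 5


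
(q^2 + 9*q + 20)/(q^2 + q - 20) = (q + 4)/(q - 4)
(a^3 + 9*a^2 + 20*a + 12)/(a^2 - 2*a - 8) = (a^2 + 7*a + 6)/(a - 4)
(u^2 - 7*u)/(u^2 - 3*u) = (u - 7)/(u - 3)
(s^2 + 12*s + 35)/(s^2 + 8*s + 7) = (s + 5)/(s + 1)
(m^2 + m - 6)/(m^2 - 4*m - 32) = (-m^2 - m + 6)/(-m^2 + 4*m + 32)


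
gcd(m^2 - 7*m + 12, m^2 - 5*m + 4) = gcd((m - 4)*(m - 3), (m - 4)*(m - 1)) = m - 4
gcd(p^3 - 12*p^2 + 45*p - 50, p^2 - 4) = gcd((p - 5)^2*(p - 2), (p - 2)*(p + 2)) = p - 2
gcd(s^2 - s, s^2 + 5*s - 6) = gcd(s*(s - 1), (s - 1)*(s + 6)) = s - 1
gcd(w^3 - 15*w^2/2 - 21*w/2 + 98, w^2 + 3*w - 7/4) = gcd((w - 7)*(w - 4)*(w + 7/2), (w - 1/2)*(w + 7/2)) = w + 7/2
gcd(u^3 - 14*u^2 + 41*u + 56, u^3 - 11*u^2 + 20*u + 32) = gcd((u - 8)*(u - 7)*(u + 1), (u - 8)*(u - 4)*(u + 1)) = u^2 - 7*u - 8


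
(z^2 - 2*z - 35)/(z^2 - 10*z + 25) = (z^2 - 2*z - 35)/(z^2 - 10*z + 25)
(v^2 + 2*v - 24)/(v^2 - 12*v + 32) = (v + 6)/(v - 8)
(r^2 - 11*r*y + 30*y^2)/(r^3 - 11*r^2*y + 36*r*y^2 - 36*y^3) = (r - 5*y)/(r^2 - 5*r*y + 6*y^2)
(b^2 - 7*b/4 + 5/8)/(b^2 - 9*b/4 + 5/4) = (b - 1/2)/(b - 1)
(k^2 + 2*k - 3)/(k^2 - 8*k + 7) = (k + 3)/(k - 7)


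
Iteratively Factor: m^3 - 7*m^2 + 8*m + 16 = (m + 1)*(m^2 - 8*m + 16) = (m - 4)*(m + 1)*(m - 4)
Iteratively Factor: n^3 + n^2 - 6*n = (n)*(n^2 + n - 6) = n*(n - 2)*(n + 3)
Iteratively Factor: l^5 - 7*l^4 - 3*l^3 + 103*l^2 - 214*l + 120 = (l - 3)*(l^4 - 4*l^3 - 15*l^2 + 58*l - 40) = (l - 5)*(l - 3)*(l^3 + l^2 - 10*l + 8) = (l - 5)*(l - 3)*(l - 2)*(l^2 + 3*l - 4) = (l - 5)*(l - 3)*(l - 2)*(l - 1)*(l + 4)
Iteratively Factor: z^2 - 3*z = (z)*(z - 3)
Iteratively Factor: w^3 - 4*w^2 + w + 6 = (w - 3)*(w^2 - w - 2) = (w - 3)*(w - 2)*(w + 1)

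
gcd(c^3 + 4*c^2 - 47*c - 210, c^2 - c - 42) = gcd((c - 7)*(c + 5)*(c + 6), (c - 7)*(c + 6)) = c^2 - c - 42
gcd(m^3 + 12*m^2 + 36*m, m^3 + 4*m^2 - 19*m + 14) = 1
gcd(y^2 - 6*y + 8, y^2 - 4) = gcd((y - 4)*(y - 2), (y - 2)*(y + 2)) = y - 2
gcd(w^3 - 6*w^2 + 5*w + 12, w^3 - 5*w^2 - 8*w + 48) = w - 4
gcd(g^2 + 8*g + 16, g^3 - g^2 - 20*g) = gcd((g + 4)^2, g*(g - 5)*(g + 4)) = g + 4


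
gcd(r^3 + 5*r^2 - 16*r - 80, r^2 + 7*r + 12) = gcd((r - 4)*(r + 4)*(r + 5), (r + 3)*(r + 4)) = r + 4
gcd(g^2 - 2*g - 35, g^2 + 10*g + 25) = g + 5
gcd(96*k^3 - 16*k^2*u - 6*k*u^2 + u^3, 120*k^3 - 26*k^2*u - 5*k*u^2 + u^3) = 24*k^2 - 10*k*u + u^2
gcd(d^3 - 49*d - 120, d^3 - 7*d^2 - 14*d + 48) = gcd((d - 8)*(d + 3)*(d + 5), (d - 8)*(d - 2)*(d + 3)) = d^2 - 5*d - 24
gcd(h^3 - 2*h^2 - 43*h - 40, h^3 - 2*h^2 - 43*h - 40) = h^3 - 2*h^2 - 43*h - 40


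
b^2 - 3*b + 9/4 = (b - 3/2)^2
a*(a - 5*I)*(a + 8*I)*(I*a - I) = I*a^4 - 3*a^3 - I*a^3 + 3*a^2 + 40*I*a^2 - 40*I*a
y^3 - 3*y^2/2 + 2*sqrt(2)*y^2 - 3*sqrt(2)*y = y*(y - 3/2)*(y + 2*sqrt(2))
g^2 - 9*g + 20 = (g - 5)*(g - 4)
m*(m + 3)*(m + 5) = m^3 + 8*m^2 + 15*m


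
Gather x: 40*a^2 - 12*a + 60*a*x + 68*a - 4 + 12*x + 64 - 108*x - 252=40*a^2 + 56*a + x*(60*a - 96) - 192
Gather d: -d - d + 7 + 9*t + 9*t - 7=-2*d + 18*t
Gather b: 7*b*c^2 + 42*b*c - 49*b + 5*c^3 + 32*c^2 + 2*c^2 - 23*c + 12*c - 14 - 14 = b*(7*c^2 + 42*c - 49) + 5*c^3 + 34*c^2 - 11*c - 28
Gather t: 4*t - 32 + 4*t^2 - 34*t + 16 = 4*t^2 - 30*t - 16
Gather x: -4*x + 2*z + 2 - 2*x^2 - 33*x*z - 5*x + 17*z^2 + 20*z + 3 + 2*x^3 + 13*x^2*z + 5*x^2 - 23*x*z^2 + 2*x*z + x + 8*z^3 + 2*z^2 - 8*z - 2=2*x^3 + x^2*(13*z + 3) + x*(-23*z^2 - 31*z - 8) + 8*z^3 + 19*z^2 + 14*z + 3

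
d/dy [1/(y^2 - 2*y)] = 2*(1 - y)/(y^2*(y - 2)^2)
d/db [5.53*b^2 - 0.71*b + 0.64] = 11.06*b - 0.71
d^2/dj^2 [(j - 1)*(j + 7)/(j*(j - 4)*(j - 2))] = 2*(j^6 + 18*j^5 - 174*j^4 + 552*j^3 - 924*j^2 + 1008*j - 448)/(j^3*(j^6 - 18*j^5 + 132*j^4 - 504*j^3 + 1056*j^2 - 1152*j + 512))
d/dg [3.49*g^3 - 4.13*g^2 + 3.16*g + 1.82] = 10.47*g^2 - 8.26*g + 3.16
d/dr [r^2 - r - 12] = 2*r - 1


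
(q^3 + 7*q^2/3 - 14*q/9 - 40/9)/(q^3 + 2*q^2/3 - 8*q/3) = (q + 5/3)/q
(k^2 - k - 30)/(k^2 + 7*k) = (k^2 - k - 30)/(k*(k + 7))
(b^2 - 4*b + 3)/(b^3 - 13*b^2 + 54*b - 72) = (b - 1)/(b^2 - 10*b + 24)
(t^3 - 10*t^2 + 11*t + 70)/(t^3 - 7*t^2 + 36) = (t^2 - 12*t + 35)/(t^2 - 9*t + 18)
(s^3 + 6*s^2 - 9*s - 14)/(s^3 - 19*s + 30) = (s^2 + 8*s + 7)/(s^2 + 2*s - 15)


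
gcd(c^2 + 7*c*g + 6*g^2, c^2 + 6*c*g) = c + 6*g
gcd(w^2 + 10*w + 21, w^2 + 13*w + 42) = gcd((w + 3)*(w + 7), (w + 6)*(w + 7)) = w + 7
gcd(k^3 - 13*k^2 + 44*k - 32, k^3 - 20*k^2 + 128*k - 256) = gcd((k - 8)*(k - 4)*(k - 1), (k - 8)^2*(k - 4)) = k^2 - 12*k + 32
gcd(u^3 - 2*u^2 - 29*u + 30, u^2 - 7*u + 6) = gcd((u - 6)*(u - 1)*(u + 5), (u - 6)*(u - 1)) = u^2 - 7*u + 6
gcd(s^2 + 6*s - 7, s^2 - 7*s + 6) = s - 1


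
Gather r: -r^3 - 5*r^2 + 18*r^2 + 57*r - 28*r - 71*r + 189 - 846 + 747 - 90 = -r^3 + 13*r^2 - 42*r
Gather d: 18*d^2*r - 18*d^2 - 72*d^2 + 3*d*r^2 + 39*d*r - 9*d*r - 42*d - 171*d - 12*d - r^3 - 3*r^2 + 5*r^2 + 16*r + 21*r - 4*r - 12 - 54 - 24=d^2*(18*r - 90) + d*(3*r^2 + 30*r - 225) - r^3 + 2*r^2 + 33*r - 90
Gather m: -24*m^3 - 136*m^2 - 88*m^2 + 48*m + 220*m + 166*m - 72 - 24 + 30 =-24*m^3 - 224*m^2 + 434*m - 66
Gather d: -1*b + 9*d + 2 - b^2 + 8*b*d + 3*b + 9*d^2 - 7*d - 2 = -b^2 + 2*b + 9*d^2 + d*(8*b + 2)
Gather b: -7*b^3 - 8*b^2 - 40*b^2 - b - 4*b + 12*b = -7*b^3 - 48*b^2 + 7*b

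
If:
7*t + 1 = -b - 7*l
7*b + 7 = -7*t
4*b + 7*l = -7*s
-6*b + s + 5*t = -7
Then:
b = 8/87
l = 190/203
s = -86/87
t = -95/87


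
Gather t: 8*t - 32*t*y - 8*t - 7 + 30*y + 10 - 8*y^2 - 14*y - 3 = -32*t*y - 8*y^2 + 16*y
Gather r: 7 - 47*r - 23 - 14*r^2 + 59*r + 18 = -14*r^2 + 12*r + 2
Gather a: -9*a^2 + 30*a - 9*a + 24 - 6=-9*a^2 + 21*a + 18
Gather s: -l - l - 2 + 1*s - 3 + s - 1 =-2*l + 2*s - 6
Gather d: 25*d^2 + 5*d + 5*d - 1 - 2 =25*d^2 + 10*d - 3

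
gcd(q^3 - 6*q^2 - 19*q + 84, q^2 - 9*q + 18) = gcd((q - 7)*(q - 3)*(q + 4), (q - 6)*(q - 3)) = q - 3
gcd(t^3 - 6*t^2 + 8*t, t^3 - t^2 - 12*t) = t^2 - 4*t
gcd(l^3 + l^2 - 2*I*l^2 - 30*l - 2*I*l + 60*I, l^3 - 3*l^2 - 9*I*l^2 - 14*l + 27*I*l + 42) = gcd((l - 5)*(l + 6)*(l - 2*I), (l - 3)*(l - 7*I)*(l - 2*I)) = l - 2*I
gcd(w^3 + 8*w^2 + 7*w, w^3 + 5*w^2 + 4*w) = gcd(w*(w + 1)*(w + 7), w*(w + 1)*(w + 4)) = w^2 + w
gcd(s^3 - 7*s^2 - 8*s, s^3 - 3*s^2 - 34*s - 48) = s - 8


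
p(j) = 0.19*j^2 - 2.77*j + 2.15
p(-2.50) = 10.26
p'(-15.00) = -8.47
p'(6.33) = -0.36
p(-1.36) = 6.27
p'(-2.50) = -3.72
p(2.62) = -3.80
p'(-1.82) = -3.46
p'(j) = 0.38*j - 2.77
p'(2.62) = -1.77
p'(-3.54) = -4.12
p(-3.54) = 14.34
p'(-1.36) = -3.29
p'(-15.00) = -8.47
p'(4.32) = -1.13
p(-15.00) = 86.45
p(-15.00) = 86.45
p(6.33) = -7.77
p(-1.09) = 5.40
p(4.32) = -6.27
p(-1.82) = 7.82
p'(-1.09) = -3.18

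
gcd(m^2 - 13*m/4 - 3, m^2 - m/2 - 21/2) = 1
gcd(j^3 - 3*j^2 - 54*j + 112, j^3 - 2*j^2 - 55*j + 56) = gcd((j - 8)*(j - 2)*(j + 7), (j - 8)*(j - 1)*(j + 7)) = j^2 - j - 56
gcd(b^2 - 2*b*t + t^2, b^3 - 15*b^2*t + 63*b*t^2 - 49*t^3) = -b + t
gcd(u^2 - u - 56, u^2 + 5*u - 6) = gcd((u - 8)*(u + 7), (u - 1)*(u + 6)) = 1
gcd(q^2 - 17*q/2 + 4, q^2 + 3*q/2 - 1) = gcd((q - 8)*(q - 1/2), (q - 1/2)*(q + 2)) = q - 1/2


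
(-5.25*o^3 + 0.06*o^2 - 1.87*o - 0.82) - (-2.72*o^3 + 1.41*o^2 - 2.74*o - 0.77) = -2.53*o^3 - 1.35*o^2 + 0.87*o - 0.0499999999999999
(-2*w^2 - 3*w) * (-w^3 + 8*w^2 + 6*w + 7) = 2*w^5 - 13*w^4 - 36*w^3 - 32*w^2 - 21*w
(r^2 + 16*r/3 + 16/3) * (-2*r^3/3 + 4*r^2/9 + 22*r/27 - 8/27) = -2*r^5/3 - 28*r^4/9 - 10*r^3/27 + 520*r^2/81 + 224*r/81 - 128/81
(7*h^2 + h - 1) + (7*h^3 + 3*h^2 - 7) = 7*h^3 + 10*h^2 + h - 8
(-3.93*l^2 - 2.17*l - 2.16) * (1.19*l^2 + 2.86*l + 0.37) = -4.6767*l^4 - 13.8221*l^3 - 10.2307*l^2 - 6.9805*l - 0.7992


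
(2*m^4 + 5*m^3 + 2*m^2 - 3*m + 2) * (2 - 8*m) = -16*m^5 - 36*m^4 - 6*m^3 + 28*m^2 - 22*m + 4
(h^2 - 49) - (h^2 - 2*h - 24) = 2*h - 25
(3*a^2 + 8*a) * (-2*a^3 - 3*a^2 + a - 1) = -6*a^5 - 25*a^4 - 21*a^3 + 5*a^2 - 8*a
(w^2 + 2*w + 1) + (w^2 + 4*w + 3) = 2*w^2 + 6*w + 4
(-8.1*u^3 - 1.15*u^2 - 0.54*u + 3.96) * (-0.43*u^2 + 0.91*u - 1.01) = 3.483*u^5 - 6.8765*u^4 + 7.3667*u^3 - 1.0327*u^2 + 4.149*u - 3.9996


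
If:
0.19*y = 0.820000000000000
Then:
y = 4.32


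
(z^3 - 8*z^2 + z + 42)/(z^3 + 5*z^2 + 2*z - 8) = (z^2 - 10*z + 21)/(z^2 + 3*z - 4)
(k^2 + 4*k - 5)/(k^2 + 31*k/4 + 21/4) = 4*(k^2 + 4*k - 5)/(4*k^2 + 31*k + 21)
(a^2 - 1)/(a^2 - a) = (a + 1)/a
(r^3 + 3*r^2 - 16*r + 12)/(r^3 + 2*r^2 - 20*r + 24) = (r - 1)/(r - 2)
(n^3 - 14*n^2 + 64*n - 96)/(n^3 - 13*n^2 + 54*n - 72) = (n - 4)/(n - 3)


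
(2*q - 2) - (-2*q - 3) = 4*q + 1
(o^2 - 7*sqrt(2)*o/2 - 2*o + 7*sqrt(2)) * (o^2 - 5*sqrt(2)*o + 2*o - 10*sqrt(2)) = o^4 - 17*sqrt(2)*o^3/2 + 31*o^2 + 34*sqrt(2)*o - 140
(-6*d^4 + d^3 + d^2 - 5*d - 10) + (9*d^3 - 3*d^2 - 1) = -6*d^4 + 10*d^3 - 2*d^2 - 5*d - 11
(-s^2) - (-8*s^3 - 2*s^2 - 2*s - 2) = 8*s^3 + s^2 + 2*s + 2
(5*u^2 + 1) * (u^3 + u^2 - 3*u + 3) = 5*u^5 + 5*u^4 - 14*u^3 + 16*u^2 - 3*u + 3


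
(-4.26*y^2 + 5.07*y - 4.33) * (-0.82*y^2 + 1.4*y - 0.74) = 3.4932*y^4 - 10.1214*y^3 + 13.801*y^2 - 9.8138*y + 3.2042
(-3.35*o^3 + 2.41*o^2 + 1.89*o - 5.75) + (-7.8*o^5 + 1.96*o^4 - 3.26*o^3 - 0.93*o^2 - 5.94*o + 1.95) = -7.8*o^5 + 1.96*o^4 - 6.61*o^3 + 1.48*o^2 - 4.05*o - 3.8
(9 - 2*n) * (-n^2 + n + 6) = 2*n^3 - 11*n^2 - 3*n + 54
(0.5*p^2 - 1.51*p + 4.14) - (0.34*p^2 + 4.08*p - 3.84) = 0.16*p^2 - 5.59*p + 7.98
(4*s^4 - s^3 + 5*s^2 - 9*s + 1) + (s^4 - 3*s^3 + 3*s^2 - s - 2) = 5*s^4 - 4*s^3 + 8*s^2 - 10*s - 1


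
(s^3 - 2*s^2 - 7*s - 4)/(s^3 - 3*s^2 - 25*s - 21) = (s^2 - 3*s - 4)/(s^2 - 4*s - 21)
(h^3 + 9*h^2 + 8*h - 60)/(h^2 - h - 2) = (h^2 + 11*h + 30)/(h + 1)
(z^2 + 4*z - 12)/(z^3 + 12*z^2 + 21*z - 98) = (z + 6)/(z^2 + 14*z + 49)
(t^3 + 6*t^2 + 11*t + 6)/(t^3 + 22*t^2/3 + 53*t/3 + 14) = 3*(t + 1)/(3*t + 7)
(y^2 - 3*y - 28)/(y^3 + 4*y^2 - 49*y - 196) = 1/(y + 7)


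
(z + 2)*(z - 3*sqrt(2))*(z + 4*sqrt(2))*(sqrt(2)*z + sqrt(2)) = sqrt(2)*z^4 + 2*z^3 + 3*sqrt(2)*z^3 - 22*sqrt(2)*z^2 + 6*z^2 - 72*sqrt(2)*z + 4*z - 48*sqrt(2)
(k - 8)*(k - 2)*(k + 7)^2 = k^4 + 4*k^3 - 75*k^2 - 266*k + 784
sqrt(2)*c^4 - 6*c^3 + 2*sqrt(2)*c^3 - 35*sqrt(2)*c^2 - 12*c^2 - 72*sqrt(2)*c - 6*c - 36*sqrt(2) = (c + 1)*(c - 6*sqrt(2))*(c + 3*sqrt(2))*(sqrt(2)*c + sqrt(2))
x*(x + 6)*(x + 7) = x^3 + 13*x^2 + 42*x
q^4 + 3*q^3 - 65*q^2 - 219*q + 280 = (q - 8)*(q - 1)*(q + 5)*(q + 7)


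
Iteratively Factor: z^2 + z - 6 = (z + 3)*(z - 2)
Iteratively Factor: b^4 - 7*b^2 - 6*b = (b + 2)*(b^3 - 2*b^2 - 3*b) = b*(b + 2)*(b^2 - 2*b - 3) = b*(b - 3)*(b + 2)*(b + 1)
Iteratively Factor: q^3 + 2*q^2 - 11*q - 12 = (q + 1)*(q^2 + q - 12) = (q + 1)*(q + 4)*(q - 3)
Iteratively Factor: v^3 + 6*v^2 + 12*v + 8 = (v + 2)*(v^2 + 4*v + 4) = (v + 2)^2*(v + 2)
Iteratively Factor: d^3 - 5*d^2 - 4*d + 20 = (d - 5)*(d^2 - 4) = (d - 5)*(d + 2)*(d - 2)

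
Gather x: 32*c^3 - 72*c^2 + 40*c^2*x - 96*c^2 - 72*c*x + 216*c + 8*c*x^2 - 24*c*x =32*c^3 - 168*c^2 + 8*c*x^2 + 216*c + x*(40*c^2 - 96*c)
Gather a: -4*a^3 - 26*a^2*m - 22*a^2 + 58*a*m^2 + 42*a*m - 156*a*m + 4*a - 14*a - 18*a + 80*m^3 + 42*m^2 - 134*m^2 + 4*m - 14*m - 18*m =-4*a^3 + a^2*(-26*m - 22) + a*(58*m^2 - 114*m - 28) + 80*m^3 - 92*m^2 - 28*m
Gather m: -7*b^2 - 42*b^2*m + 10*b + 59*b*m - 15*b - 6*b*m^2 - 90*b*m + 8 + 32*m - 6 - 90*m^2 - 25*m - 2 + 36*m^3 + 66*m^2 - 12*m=-7*b^2 - 5*b + 36*m^3 + m^2*(-6*b - 24) + m*(-42*b^2 - 31*b - 5)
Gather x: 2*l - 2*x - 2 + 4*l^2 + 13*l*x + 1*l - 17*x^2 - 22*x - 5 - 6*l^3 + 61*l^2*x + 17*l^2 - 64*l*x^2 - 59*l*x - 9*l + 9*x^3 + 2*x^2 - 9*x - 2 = -6*l^3 + 21*l^2 - 6*l + 9*x^3 + x^2*(-64*l - 15) + x*(61*l^2 - 46*l - 33) - 9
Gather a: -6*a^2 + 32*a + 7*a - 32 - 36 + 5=-6*a^2 + 39*a - 63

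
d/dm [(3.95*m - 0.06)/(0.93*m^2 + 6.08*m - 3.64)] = (-3.6735*m^2 + 0.111599999999999*m - 14.0132)/(0.8649*m^4 + 11.3088*m^3 + 30.196*m^2 - 44.2624*m + 13.2496)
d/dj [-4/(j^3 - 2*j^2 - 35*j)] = 4*(3*j^2 - 4*j - 35)/(j^2*(-j^2 + 2*j + 35)^2)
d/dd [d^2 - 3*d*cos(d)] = 3*d*sin(d) + 2*d - 3*cos(d)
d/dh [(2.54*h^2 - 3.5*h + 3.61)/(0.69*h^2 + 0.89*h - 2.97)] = (4.6756*h^2 - 20.0694*h + 7.1821)/(0.4761*h^4 + 1.2282*h^3 - 3.3065*h^2 - 5.2866*h + 8.8209)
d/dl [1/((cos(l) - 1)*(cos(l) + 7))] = 2*(cos(l) + 3)*sin(l)/((cos(l) - 1)^2*(cos(l) + 7)^2)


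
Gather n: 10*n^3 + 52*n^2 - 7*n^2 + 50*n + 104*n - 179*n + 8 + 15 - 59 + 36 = 10*n^3 + 45*n^2 - 25*n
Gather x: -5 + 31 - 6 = 20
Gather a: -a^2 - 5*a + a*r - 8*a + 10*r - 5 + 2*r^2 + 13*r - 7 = -a^2 + a*(r - 13) + 2*r^2 + 23*r - 12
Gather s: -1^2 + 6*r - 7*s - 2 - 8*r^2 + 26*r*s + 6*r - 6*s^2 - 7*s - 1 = -8*r^2 + 12*r - 6*s^2 + s*(26*r - 14) - 4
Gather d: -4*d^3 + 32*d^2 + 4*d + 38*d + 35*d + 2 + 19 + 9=-4*d^3 + 32*d^2 + 77*d + 30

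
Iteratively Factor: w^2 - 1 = (w + 1)*(w - 1)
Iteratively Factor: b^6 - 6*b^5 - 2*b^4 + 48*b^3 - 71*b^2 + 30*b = (b - 1)*(b^5 - 5*b^4 - 7*b^3 + 41*b^2 - 30*b) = (b - 1)*(b + 3)*(b^4 - 8*b^3 + 17*b^2 - 10*b) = (b - 2)*(b - 1)*(b + 3)*(b^3 - 6*b^2 + 5*b) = (b - 5)*(b - 2)*(b - 1)*(b + 3)*(b^2 - b) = b*(b - 5)*(b - 2)*(b - 1)*(b + 3)*(b - 1)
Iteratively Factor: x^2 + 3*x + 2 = (x + 2)*(x + 1)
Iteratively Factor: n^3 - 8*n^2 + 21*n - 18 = (n - 2)*(n^2 - 6*n + 9) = (n - 3)*(n - 2)*(n - 3)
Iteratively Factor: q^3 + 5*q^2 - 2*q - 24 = (q + 4)*(q^2 + q - 6) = (q + 3)*(q + 4)*(q - 2)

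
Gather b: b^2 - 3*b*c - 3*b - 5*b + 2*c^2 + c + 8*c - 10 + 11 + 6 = b^2 + b*(-3*c - 8) + 2*c^2 + 9*c + 7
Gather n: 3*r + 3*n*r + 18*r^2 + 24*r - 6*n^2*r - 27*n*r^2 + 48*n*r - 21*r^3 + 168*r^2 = -6*n^2*r + n*(-27*r^2 + 51*r) - 21*r^3 + 186*r^2 + 27*r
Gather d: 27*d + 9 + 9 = 27*d + 18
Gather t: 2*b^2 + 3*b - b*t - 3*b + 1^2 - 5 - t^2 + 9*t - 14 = 2*b^2 - t^2 + t*(9 - b) - 18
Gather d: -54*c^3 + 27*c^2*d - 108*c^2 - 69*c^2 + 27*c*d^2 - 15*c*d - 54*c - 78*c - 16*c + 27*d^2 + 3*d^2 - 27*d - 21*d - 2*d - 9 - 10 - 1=-54*c^3 - 177*c^2 - 148*c + d^2*(27*c + 30) + d*(27*c^2 - 15*c - 50) - 20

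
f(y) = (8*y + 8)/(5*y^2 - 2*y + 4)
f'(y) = (2 - 10*y)*(8*y + 8)/(5*y^2 - 2*y + 4)^2 + 8/(5*y^2 - 2*y + 4)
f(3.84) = 0.55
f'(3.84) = -0.17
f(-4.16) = -0.26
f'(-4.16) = -0.03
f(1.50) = 1.63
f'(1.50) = -1.08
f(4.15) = 0.50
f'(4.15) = -0.15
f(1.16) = 2.06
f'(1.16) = -1.40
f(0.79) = 2.58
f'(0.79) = -1.31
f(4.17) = 0.50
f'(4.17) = -0.14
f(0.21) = 2.55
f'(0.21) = 2.04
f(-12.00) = -0.12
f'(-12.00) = -0.00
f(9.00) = 0.20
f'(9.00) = -0.03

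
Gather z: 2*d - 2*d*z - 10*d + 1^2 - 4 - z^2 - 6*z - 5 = -8*d - z^2 + z*(-2*d - 6) - 8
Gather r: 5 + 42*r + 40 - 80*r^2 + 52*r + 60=-80*r^2 + 94*r + 105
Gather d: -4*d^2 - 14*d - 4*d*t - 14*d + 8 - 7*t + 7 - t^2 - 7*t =-4*d^2 + d*(-4*t - 28) - t^2 - 14*t + 15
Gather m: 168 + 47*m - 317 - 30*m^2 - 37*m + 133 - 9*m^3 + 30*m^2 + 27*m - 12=-9*m^3 + 37*m - 28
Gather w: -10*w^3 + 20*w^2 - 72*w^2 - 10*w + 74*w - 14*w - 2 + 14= -10*w^3 - 52*w^2 + 50*w + 12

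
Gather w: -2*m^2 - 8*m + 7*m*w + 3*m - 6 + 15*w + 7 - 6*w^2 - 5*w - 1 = -2*m^2 - 5*m - 6*w^2 + w*(7*m + 10)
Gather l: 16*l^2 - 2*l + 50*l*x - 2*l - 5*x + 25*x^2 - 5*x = 16*l^2 + l*(50*x - 4) + 25*x^2 - 10*x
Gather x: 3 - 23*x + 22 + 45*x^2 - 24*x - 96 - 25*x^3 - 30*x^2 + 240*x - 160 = -25*x^3 + 15*x^2 + 193*x - 231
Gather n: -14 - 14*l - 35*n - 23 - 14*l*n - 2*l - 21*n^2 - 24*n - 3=-16*l - 21*n^2 + n*(-14*l - 59) - 40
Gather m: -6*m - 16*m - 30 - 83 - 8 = -22*m - 121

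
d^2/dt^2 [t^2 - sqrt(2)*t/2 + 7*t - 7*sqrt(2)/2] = 2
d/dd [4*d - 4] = 4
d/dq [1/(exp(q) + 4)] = -exp(q)/(exp(q) + 4)^2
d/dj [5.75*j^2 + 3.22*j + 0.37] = 11.5*j + 3.22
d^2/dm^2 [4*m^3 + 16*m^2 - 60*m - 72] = 24*m + 32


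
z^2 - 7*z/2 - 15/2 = (z - 5)*(z + 3/2)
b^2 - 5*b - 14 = (b - 7)*(b + 2)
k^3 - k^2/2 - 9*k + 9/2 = (k - 3)*(k - 1/2)*(k + 3)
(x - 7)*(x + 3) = x^2 - 4*x - 21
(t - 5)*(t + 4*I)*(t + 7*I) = t^3 - 5*t^2 + 11*I*t^2 - 28*t - 55*I*t + 140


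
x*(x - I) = x^2 - I*x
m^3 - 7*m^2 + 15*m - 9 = (m - 3)^2*(m - 1)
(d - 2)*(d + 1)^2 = d^3 - 3*d - 2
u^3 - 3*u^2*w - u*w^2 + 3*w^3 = (u - 3*w)*(u - w)*(u + w)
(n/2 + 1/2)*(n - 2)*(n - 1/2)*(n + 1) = n^4/2 - n^3/4 - 3*n^2/2 - n/4 + 1/2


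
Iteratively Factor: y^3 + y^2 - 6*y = (y + 3)*(y^2 - 2*y) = y*(y + 3)*(y - 2)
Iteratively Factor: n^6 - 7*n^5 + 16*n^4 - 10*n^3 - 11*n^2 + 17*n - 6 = (n - 1)*(n^5 - 6*n^4 + 10*n^3 - 11*n + 6) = (n - 1)*(n + 1)*(n^4 - 7*n^3 + 17*n^2 - 17*n + 6) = (n - 2)*(n - 1)*(n + 1)*(n^3 - 5*n^2 + 7*n - 3) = (n - 2)*(n - 1)^2*(n + 1)*(n^2 - 4*n + 3) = (n - 2)*(n - 1)^3*(n + 1)*(n - 3)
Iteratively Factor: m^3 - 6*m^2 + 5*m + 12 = (m + 1)*(m^2 - 7*m + 12) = (m - 4)*(m + 1)*(m - 3)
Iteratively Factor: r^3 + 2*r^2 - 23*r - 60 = (r + 3)*(r^2 - r - 20) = (r + 3)*(r + 4)*(r - 5)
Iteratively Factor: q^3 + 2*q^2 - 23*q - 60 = (q + 4)*(q^2 - 2*q - 15) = (q + 3)*(q + 4)*(q - 5)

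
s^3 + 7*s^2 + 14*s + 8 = (s + 1)*(s + 2)*(s + 4)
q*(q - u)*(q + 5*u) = q^3 + 4*q^2*u - 5*q*u^2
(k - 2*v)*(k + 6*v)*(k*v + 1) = k^3*v + 4*k^2*v^2 + k^2 - 12*k*v^3 + 4*k*v - 12*v^2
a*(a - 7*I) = a^2 - 7*I*a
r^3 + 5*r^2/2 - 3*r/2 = r*(r - 1/2)*(r + 3)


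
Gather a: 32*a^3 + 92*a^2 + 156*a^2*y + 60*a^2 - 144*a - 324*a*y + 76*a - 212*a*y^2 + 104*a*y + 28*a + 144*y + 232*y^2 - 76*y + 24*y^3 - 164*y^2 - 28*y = 32*a^3 + a^2*(156*y + 152) + a*(-212*y^2 - 220*y - 40) + 24*y^3 + 68*y^2 + 40*y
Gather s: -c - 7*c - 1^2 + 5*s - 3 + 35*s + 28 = -8*c + 40*s + 24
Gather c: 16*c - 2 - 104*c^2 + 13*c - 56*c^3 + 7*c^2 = -56*c^3 - 97*c^2 + 29*c - 2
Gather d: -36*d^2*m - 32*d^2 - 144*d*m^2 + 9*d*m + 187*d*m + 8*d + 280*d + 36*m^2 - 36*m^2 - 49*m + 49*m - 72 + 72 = d^2*(-36*m - 32) + d*(-144*m^2 + 196*m + 288)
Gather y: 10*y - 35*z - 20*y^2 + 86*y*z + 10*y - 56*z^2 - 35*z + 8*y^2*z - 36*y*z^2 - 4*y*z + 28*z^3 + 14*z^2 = y^2*(8*z - 20) + y*(-36*z^2 + 82*z + 20) + 28*z^3 - 42*z^2 - 70*z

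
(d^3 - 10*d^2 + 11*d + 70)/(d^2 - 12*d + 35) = d + 2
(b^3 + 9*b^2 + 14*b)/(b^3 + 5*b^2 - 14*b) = (b + 2)/(b - 2)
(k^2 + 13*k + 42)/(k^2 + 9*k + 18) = (k + 7)/(k + 3)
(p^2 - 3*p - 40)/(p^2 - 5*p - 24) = (p + 5)/(p + 3)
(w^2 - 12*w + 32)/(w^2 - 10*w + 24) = (w - 8)/(w - 6)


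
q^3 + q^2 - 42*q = q*(q - 6)*(q + 7)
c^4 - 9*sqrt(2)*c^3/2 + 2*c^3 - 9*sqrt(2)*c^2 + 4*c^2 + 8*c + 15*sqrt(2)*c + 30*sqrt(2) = (c + 2)*(c - 3*sqrt(2))*(c - 5*sqrt(2)/2)*(c + sqrt(2))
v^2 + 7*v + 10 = (v + 2)*(v + 5)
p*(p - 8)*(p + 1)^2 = p^4 - 6*p^3 - 15*p^2 - 8*p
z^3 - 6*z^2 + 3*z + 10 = (z - 5)*(z - 2)*(z + 1)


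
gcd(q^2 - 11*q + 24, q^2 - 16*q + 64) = q - 8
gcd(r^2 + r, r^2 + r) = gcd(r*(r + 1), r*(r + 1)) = r^2 + r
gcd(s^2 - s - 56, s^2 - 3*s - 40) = s - 8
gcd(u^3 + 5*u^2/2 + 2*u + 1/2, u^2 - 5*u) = 1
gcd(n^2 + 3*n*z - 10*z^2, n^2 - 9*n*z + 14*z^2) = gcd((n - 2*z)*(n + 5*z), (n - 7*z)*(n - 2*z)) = -n + 2*z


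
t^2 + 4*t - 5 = (t - 1)*(t + 5)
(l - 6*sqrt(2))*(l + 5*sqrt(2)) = l^2 - sqrt(2)*l - 60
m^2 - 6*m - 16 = (m - 8)*(m + 2)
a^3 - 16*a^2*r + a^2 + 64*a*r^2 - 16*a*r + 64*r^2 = (a + 1)*(a - 8*r)^2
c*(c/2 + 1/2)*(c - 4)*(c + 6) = c^4/2 + 3*c^3/2 - 11*c^2 - 12*c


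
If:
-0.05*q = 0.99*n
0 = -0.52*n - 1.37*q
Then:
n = 0.00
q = 0.00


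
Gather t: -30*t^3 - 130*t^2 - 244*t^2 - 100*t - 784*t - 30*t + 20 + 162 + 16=-30*t^3 - 374*t^2 - 914*t + 198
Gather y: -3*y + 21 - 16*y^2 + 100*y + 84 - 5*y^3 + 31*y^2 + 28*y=-5*y^3 + 15*y^2 + 125*y + 105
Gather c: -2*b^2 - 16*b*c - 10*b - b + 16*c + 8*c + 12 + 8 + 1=-2*b^2 - 11*b + c*(24 - 16*b) + 21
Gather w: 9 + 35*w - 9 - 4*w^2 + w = -4*w^2 + 36*w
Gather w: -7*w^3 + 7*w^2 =-7*w^3 + 7*w^2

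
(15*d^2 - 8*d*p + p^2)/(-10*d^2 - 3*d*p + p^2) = (-3*d + p)/(2*d + p)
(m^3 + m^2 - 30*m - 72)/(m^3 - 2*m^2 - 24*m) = (m + 3)/m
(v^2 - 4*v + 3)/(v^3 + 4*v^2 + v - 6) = (v - 3)/(v^2 + 5*v + 6)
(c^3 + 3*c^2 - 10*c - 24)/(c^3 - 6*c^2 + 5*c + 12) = (c^2 + 6*c + 8)/(c^2 - 3*c - 4)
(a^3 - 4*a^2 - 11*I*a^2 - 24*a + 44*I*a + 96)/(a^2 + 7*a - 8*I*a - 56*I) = (a^2 - a*(4 + 3*I) + 12*I)/(a + 7)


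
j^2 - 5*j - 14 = (j - 7)*(j + 2)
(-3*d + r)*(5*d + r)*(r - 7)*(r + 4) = -15*d^2*r^2 + 45*d^2*r + 420*d^2 + 2*d*r^3 - 6*d*r^2 - 56*d*r + r^4 - 3*r^3 - 28*r^2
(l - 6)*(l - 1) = l^2 - 7*l + 6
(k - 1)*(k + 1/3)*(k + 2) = k^3 + 4*k^2/3 - 5*k/3 - 2/3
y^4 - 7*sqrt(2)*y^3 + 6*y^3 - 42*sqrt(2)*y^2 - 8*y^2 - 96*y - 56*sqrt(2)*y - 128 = (y + 2)*(y + 4)*(y - 8*sqrt(2))*(y + sqrt(2))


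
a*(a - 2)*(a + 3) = a^3 + a^2 - 6*a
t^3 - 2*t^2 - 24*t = t*(t - 6)*(t + 4)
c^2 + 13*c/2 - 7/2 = (c - 1/2)*(c + 7)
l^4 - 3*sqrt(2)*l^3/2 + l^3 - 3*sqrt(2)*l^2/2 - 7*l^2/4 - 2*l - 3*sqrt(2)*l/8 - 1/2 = (l + 1/2)*(l - 2*sqrt(2))*(sqrt(2)*l/2 + 1/2)*(sqrt(2)*l + sqrt(2)/2)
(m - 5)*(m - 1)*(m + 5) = m^3 - m^2 - 25*m + 25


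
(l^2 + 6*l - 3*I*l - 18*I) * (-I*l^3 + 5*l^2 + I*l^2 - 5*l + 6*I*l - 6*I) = -I*l^5 + 2*l^4 - 5*I*l^4 + 10*l^3 - 3*I*l^3 + 6*l^2 - 45*I*l^2 + 90*l + 54*I*l - 108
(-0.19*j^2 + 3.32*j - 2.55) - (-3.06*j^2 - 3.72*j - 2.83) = 2.87*j^2 + 7.04*j + 0.28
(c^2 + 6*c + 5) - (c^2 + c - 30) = 5*c + 35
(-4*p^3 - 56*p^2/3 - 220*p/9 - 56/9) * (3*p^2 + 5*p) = -12*p^5 - 76*p^4 - 500*p^3/3 - 1268*p^2/9 - 280*p/9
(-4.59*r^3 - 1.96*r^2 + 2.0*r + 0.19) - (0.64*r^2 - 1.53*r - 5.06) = -4.59*r^3 - 2.6*r^2 + 3.53*r + 5.25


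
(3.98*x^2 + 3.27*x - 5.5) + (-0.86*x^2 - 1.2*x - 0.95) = 3.12*x^2 + 2.07*x - 6.45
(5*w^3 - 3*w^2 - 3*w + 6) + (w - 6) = 5*w^3 - 3*w^2 - 2*w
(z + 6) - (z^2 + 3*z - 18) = -z^2 - 2*z + 24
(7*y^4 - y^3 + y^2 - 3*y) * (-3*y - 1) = -21*y^5 - 4*y^4 - 2*y^3 + 8*y^2 + 3*y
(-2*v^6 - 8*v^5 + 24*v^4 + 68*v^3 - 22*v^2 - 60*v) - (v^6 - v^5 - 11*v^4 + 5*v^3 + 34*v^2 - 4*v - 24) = -3*v^6 - 7*v^5 + 35*v^4 + 63*v^3 - 56*v^2 - 56*v + 24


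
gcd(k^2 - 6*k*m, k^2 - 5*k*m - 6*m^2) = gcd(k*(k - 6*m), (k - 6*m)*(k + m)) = k - 6*m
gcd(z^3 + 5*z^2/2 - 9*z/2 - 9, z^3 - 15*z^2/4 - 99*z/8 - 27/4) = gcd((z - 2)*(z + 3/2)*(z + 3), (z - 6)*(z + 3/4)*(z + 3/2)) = z + 3/2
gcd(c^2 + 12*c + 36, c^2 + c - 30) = c + 6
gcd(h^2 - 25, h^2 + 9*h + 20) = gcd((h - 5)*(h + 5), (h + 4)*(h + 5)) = h + 5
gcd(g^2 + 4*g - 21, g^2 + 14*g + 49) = g + 7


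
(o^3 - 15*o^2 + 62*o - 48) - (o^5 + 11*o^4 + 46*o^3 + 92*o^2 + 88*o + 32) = -o^5 - 11*o^4 - 45*o^3 - 107*o^2 - 26*o - 80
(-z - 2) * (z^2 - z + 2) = -z^3 - z^2 - 4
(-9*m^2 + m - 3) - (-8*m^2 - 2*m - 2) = -m^2 + 3*m - 1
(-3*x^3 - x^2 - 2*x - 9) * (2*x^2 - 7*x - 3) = -6*x^5 + 19*x^4 + 12*x^3 - x^2 + 69*x + 27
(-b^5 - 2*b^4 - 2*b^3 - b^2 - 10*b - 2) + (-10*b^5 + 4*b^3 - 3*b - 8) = -11*b^5 - 2*b^4 + 2*b^3 - b^2 - 13*b - 10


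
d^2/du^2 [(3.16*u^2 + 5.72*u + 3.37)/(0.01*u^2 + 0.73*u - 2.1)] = (-0.044992*u^3 + 0.400182*u^2 + 0.868325999999997*u + 49.142006)/(1.0e-6*u^6 + 0.000219*u^5 + 0.015357*u^4 + 0.297037*u^3 - 3.22497*u^2 + 9.6579*u - 9.261)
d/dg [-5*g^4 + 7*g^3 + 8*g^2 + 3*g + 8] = -20*g^3 + 21*g^2 + 16*g + 3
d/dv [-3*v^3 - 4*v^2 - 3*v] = -9*v^2 - 8*v - 3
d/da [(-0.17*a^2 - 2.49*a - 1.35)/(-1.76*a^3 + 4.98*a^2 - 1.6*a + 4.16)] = (-0.2992*a^4 - 8.7648*a^3 + 5.5442*a^2 + 12.0316*a - 12.5184)/(3.0976*a^6 - 17.5296*a^5 + 30.4324*a^4 - 30.5792*a^3 + 43.9936*a^2 - 13.312*a + 17.3056)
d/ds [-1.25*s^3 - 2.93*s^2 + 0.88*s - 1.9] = -3.75*s^2 - 5.86*s + 0.88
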